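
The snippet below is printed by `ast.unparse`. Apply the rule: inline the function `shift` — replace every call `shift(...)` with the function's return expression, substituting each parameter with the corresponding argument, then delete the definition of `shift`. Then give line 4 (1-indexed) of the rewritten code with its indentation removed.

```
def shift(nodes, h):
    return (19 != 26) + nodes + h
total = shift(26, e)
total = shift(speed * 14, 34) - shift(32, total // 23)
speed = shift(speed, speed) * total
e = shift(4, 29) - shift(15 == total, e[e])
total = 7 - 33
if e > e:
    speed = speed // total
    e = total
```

Transformed code:
total = (19 != 26) + 26 + e
total = (19 != 26) + speed * 14 + 34 - ((19 != 26) + 32 + total // 23)
speed = ((19 != 26) + speed + speed) * total
e = (19 != 26) + 4 + 29 - ((19 != 26) + (15 == total) + e[e])
total = 7 - 33
if e > e:
    speed = speed // total
    e = total

e = (19 != 26) + 4 + 29 - ((19 != 26) + (15 == total) + e[e])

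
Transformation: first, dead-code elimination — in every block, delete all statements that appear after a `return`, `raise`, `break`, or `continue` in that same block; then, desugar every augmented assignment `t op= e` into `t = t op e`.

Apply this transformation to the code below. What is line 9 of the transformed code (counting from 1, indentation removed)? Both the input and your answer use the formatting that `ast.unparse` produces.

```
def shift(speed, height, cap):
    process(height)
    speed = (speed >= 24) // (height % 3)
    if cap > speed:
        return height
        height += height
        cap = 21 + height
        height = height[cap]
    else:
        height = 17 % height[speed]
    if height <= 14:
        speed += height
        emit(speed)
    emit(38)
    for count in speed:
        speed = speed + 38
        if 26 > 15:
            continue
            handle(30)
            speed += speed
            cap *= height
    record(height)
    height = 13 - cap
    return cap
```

speed = speed + height

Transformed code:
def shift(speed, height, cap):
    process(height)
    speed = (speed >= 24) // (height % 3)
    if cap > speed:
        return height
    else:
        height = 17 % height[speed]
    if height <= 14:
        speed = speed + height
        emit(speed)
    emit(38)
    for count in speed:
        speed = speed + 38
        if 26 > 15:
            continue
    record(height)
    height = 13 - cap
    return cap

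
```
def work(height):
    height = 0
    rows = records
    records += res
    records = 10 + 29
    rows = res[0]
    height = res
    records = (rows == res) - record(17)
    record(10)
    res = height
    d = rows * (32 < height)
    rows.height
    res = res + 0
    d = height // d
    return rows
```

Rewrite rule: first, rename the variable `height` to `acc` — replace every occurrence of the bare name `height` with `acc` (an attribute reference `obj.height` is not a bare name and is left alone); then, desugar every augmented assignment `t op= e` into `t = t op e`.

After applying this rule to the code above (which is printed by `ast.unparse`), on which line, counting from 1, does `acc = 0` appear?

Transformed code:
def work(acc):
    acc = 0
    rows = records
    records = records + res
    records = 10 + 29
    rows = res[0]
    acc = res
    records = (rows == res) - record(17)
    record(10)
    res = acc
    d = rows * (32 < acc)
    rows.height
    res = res + 0
    d = acc // d
    return rows

2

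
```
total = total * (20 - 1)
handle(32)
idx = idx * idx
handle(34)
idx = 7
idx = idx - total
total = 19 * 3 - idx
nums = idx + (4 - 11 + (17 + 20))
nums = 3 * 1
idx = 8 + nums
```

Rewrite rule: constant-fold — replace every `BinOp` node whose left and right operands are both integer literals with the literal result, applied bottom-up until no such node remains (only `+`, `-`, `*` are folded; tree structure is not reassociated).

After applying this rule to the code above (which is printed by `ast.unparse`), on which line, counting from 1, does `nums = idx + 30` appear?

Transformed code:
total = total * 19
handle(32)
idx = idx * idx
handle(34)
idx = 7
idx = idx - total
total = 57 - idx
nums = idx + 30
nums = 3
idx = 8 + nums

8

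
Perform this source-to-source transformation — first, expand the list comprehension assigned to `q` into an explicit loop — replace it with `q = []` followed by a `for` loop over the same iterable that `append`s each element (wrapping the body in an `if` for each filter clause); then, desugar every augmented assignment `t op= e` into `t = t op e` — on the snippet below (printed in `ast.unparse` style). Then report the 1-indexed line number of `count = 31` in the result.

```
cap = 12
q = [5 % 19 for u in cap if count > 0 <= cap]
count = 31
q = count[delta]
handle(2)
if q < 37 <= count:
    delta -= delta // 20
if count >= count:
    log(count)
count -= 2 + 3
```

6

Transformed code:
cap = 12
q = []
for u in cap:
    if count > 0 <= cap:
        q.append(5 % 19)
count = 31
q = count[delta]
handle(2)
if q < 37 <= count:
    delta = delta - delta // 20
if count >= count:
    log(count)
count = count - (2 + 3)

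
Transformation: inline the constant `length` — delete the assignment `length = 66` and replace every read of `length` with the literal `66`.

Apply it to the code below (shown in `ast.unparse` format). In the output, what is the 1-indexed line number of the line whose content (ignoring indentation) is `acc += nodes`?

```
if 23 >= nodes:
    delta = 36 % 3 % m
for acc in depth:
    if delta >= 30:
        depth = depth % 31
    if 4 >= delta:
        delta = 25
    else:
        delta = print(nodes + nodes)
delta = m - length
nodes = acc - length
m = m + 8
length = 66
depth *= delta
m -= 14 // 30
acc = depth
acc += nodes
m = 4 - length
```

16

Transformed code:
if 23 >= nodes:
    delta = 36 % 3 % m
for acc in depth:
    if delta >= 30:
        depth = depth % 31
    if 4 >= delta:
        delta = 25
    else:
        delta = print(nodes + nodes)
delta = m - 66
nodes = acc - 66
m = m + 8
depth *= delta
m -= 14 // 30
acc = depth
acc += nodes
m = 4 - 66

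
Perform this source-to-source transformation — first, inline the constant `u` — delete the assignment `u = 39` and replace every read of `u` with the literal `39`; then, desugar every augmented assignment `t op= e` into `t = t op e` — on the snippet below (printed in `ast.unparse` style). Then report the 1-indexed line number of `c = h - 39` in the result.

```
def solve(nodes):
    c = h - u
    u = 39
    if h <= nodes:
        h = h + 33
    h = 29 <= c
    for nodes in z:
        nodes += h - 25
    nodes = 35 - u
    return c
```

2

Transformed code:
def solve(nodes):
    c = h - 39
    if h <= nodes:
        h = h + 33
    h = 29 <= c
    for nodes in z:
        nodes = nodes + (h - 25)
    nodes = 35 - 39
    return c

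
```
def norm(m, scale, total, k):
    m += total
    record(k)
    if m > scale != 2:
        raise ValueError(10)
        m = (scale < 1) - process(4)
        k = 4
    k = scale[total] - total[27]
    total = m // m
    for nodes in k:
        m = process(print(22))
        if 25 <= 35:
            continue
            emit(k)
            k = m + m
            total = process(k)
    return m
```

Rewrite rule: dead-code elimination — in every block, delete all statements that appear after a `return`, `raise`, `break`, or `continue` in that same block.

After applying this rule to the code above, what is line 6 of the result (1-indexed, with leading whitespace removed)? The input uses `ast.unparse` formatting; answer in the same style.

Transformed code:
def norm(m, scale, total, k):
    m += total
    record(k)
    if m > scale != 2:
        raise ValueError(10)
    k = scale[total] - total[27]
    total = m // m
    for nodes in k:
        m = process(print(22))
        if 25 <= 35:
            continue
    return m

k = scale[total] - total[27]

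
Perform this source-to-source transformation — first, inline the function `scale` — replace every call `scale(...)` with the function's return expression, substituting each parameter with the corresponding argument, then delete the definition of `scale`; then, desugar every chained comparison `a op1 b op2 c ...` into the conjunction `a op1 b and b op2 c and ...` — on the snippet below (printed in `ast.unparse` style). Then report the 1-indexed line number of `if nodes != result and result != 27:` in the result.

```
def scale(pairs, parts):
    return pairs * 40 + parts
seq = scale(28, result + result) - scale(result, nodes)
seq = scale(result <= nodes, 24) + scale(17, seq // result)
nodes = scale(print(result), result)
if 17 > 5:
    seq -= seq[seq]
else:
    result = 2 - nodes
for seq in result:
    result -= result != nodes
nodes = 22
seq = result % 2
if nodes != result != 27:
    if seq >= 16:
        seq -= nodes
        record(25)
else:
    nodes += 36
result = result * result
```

Transformed code:
seq = 28 * 40 + (result + result) - (result * 40 + nodes)
seq = (result <= nodes) * 40 + 24 + (17 * 40 + seq // result)
nodes = print(result) * 40 + result
if 17 > 5:
    seq -= seq[seq]
else:
    result = 2 - nodes
for seq in result:
    result -= result != nodes
nodes = 22
seq = result % 2
if nodes != result and result != 27:
    if seq >= 16:
        seq -= nodes
        record(25)
else:
    nodes += 36
result = result * result

12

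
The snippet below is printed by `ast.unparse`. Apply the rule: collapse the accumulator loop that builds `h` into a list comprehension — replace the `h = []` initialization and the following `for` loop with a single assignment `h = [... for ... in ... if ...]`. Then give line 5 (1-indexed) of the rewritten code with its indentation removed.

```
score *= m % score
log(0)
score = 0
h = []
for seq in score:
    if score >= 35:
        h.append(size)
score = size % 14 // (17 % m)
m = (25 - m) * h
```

Transformed code:
score *= m % score
log(0)
score = 0
h = [size for seq in score if score >= 35]
score = size % 14 // (17 % m)
m = (25 - m) * h

score = size % 14 // (17 % m)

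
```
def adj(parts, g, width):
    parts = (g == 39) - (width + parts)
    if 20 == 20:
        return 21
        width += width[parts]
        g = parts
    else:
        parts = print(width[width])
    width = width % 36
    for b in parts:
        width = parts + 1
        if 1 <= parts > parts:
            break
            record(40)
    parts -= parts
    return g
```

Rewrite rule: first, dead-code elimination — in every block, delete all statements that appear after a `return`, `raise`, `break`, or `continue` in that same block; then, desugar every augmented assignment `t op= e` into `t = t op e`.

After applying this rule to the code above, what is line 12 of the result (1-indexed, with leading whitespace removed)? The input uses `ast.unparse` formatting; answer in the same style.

Transformed code:
def adj(parts, g, width):
    parts = (g == 39) - (width + parts)
    if 20 == 20:
        return 21
    else:
        parts = print(width[width])
    width = width % 36
    for b in parts:
        width = parts + 1
        if 1 <= parts > parts:
            break
    parts = parts - parts
    return g

parts = parts - parts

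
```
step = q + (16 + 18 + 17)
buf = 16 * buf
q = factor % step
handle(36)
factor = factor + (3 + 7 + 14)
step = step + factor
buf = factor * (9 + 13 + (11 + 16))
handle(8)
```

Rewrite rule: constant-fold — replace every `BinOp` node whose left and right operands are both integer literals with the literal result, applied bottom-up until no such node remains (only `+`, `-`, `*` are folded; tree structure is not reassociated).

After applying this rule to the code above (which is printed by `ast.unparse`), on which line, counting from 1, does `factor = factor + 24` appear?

5

Transformed code:
step = q + 51
buf = 16 * buf
q = factor % step
handle(36)
factor = factor + 24
step = step + factor
buf = factor * 49
handle(8)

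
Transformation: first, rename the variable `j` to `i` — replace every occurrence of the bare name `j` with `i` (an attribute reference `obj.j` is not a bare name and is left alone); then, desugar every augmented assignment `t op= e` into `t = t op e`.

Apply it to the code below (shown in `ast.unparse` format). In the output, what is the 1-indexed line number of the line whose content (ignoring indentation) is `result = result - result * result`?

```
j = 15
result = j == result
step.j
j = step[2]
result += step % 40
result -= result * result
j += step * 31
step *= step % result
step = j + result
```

6

Transformed code:
i = 15
result = i == result
step.j
i = step[2]
result = result + step % 40
result = result - result * result
i = i + step * 31
step = step * (step % result)
step = i + result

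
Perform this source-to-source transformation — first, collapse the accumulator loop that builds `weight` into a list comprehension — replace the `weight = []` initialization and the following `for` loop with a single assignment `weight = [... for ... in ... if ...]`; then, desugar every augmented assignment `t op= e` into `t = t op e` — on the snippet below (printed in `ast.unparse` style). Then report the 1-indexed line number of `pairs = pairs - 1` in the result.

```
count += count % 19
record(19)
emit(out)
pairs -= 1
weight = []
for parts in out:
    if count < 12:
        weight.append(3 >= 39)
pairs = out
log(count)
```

4

Transformed code:
count = count + count % 19
record(19)
emit(out)
pairs = pairs - 1
weight = [3 >= 39 for parts in out if count < 12]
pairs = out
log(count)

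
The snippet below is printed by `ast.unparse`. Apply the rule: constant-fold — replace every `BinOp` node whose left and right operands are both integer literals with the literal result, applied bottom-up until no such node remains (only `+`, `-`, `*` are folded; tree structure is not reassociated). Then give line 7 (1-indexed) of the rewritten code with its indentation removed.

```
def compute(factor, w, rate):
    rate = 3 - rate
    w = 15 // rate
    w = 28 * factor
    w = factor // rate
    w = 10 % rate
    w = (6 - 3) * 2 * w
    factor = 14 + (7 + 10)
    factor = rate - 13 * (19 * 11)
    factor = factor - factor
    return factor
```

w = 6 * w

Transformed code:
def compute(factor, w, rate):
    rate = 3 - rate
    w = 15 // rate
    w = 28 * factor
    w = factor // rate
    w = 10 % rate
    w = 6 * w
    factor = 31
    factor = rate - 2717
    factor = factor - factor
    return factor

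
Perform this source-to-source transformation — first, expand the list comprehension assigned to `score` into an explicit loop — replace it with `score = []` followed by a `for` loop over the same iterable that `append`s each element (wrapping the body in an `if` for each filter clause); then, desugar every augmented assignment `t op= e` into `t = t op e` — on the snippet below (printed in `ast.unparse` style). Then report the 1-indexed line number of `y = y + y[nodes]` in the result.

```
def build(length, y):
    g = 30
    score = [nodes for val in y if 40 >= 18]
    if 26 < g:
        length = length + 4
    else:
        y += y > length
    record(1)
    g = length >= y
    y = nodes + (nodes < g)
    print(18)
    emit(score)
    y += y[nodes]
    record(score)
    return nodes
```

Transformed code:
def build(length, y):
    g = 30
    score = []
    for val in y:
        if 40 >= 18:
            score.append(nodes)
    if 26 < g:
        length = length + 4
    else:
        y = y + (y > length)
    record(1)
    g = length >= y
    y = nodes + (nodes < g)
    print(18)
    emit(score)
    y = y + y[nodes]
    record(score)
    return nodes

16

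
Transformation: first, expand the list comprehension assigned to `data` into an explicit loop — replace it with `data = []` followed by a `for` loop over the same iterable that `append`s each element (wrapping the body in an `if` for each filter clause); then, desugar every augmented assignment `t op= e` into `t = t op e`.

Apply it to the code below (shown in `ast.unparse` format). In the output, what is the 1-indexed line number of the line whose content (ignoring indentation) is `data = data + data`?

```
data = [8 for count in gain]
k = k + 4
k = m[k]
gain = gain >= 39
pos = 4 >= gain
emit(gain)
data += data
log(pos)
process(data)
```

9

Transformed code:
data = []
for count in gain:
    data.append(8)
k = k + 4
k = m[k]
gain = gain >= 39
pos = 4 >= gain
emit(gain)
data = data + data
log(pos)
process(data)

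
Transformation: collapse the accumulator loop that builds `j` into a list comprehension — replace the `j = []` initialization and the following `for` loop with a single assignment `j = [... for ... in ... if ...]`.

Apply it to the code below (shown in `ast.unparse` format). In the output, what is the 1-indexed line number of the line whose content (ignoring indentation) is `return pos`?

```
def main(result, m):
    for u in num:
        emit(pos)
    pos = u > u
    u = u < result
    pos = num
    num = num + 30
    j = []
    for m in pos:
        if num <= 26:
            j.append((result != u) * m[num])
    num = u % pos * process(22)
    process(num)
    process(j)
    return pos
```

Transformed code:
def main(result, m):
    for u in num:
        emit(pos)
    pos = u > u
    u = u < result
    pos = num
    num = num + 30
    j = [(result != u) * m[num] for m in pos if num <= 26]
    num = u % pos * process(22)
    process(num)
    process(j)
    return pos

12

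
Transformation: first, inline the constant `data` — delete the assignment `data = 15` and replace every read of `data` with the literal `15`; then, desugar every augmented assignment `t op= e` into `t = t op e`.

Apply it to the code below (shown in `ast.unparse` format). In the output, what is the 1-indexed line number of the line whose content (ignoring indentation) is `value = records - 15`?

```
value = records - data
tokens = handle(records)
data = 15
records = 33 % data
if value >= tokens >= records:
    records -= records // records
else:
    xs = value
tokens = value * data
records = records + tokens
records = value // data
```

1

Transformed code:
value = records - 15
tokens = handle(records)
records = 33 % 15
if value >= tokens >= records:
    records = records - records // records
else:
    xs = value
tokens = value * 15
records = records + tokens
records = value // 15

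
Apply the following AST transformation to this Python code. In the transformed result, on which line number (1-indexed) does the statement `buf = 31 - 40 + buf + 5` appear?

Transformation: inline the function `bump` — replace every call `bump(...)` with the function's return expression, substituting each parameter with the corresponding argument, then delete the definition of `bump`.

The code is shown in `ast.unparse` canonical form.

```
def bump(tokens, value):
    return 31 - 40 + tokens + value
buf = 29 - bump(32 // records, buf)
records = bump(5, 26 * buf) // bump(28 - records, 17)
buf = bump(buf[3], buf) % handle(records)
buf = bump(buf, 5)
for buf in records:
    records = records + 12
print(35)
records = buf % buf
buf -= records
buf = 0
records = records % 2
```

Transformed code:
buf = 29 - (31 - 40 + 32 // records + buf)
records = (31 - 40 + 5 + 26 * buf) // (31 - 40 + (28 - records) + 17)
buf = (31 - 40 + buf[3] + buf) % handle(records)
buf = 31 - 40 + buf + 5
for buf in records:
    records = records + 12
print(35)
records = buf % buf
buf -= records
buf = 0
records = records % 2

4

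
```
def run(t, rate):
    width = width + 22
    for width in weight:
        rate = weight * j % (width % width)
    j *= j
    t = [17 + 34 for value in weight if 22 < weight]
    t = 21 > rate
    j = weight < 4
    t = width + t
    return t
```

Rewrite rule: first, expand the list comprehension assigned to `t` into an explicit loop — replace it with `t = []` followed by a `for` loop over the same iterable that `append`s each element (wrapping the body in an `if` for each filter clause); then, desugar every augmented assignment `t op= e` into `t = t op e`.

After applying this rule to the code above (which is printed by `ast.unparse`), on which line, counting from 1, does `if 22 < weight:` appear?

8

Transformed code:
def run(t, rate):
    width = width + 22
    for width in weight:
        rate = weight * j % (width % width)
    j = j * j
    t = []
    for value in weight:
        if 22 < weight:
            t.append(17 + 34)
    t = 21 > rate
    j = weight < 4
    t = width + t
    return t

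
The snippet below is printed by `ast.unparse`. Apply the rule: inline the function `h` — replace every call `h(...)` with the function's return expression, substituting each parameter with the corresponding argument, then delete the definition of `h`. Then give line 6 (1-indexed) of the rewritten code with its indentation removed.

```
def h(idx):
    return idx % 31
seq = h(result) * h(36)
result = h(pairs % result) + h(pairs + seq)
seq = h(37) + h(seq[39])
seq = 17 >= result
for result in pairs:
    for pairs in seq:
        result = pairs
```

Transformed code:
seq = result % 31 * (36 % 31)
result = pairs % result % 31 + (pairs + seq) % 31
seq = 37 % 31 + seq[39] % 31
seq = 17 >= result
for result in pairs:
    for pairs in seq:
        result = pairs

for pairs in seq:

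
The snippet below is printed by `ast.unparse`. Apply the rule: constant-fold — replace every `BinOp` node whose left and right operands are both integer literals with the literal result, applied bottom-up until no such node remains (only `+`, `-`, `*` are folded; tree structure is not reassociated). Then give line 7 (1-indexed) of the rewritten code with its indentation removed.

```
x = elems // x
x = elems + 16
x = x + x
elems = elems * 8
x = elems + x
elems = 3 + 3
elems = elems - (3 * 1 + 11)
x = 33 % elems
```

Transformed code:
x = elems // x
x = elems + 16
x = x + x
elems = elems * 8
x = elems + x
elems = 6
elems = elems - 14
x = 33 % elems

elems = elems - 14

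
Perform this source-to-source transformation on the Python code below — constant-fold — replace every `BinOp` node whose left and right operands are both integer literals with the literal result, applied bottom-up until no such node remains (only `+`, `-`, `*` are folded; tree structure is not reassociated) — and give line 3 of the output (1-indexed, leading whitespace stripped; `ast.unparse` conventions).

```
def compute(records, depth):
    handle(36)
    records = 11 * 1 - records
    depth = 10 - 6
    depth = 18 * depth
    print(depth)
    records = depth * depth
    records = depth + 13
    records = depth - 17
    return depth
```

Transformed code:
def compute(records, depth):
    handle(36)
    records = 11 - records
    depth = 4
    depth = 18 * depth
    print(depth)
    records = depth * depth
    records = depth + 13
    records = depth - 17
    return depth

records = 11 - records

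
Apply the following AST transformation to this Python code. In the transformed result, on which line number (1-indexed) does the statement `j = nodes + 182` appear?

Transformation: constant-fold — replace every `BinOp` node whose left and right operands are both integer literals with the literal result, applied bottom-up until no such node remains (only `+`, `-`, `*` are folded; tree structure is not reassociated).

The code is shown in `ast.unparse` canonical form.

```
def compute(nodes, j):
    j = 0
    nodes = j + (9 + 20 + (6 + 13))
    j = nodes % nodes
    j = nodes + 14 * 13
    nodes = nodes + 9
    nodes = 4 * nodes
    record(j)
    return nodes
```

Transformed code:
def compute(nodes, j):
    j = 0
    nodes = j + 48
    j = nodes % nodes
    j = nodes + 182
    nodes = nodes + 9
    nodes = 4 * nodes
    record(j)
    return nodes

5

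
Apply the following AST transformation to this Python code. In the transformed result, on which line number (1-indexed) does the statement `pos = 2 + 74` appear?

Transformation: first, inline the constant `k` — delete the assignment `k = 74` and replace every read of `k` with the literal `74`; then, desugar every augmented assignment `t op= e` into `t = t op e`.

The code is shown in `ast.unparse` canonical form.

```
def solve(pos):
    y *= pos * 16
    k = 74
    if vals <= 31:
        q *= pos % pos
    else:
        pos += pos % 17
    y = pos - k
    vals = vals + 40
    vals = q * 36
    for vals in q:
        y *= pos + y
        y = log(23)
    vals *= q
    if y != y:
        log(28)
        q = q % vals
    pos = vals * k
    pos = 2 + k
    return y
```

18

Transformed code:
def solve(pos):
    y = y * (pos * 16)
    if vals <= 31:
        q = q * (pos % pos)
    else:
        pos = pos + pos % 17
    y = pos - 74
    vals = vals + 40
    vals = q * 36
    for vals in q:
        y = y * (pos + y)
        y = log(23)
    vals = vals * q
    if y != y:
        log(28)
        q = q % vals
    pos = vals * 74
    pos = 2 + 74
    return y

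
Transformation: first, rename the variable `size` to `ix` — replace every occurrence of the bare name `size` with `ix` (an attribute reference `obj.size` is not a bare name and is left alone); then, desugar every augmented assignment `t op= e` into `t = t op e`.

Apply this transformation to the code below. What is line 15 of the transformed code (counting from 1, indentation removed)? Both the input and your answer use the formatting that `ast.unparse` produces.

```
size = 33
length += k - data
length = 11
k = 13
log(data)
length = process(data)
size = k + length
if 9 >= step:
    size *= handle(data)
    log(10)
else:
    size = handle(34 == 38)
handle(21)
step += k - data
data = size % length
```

data = ix % length

Transformed code:
ix = 33
length = length + (k - data)
length = 11
k = 13
log(data)
length = process(data)
ix = k + length
if 9 >= step:
    ix = ix * handle(data)
    log(10)
else:
    ix = handle(34 == 38)
handle(21)
step = step + (k - data)
data = ix % length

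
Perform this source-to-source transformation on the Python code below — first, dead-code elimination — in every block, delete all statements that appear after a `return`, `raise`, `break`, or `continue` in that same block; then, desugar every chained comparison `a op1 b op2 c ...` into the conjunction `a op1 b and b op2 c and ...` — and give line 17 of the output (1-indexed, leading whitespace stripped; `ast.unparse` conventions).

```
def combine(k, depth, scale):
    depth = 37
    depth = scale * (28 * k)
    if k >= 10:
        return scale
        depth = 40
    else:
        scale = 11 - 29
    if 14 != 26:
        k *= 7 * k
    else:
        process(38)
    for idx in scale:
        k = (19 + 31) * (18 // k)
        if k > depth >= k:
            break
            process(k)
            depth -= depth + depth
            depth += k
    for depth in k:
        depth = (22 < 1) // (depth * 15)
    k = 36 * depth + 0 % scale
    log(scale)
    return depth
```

depth = (22 < 1) // (depth * 15)

Transformed code:
def combine(k, depth, scale):
    depth = 37
    depth = scale * (28 * k)
    if k >= 10:
        return scale
    else:
        scale = 11 - 29
    if 14 != 26:
        k *= 7 * k
    else:
        process(38)
    for idx in scale:
        k = (19 + 31) * (18 // k)
        if k > depth and depth >= k:
            break
    for depth in k:
        depth = (22 < 1) // (depth * 15)
    k = 36 * depth + 0 % scale
    log(scale)
    return depth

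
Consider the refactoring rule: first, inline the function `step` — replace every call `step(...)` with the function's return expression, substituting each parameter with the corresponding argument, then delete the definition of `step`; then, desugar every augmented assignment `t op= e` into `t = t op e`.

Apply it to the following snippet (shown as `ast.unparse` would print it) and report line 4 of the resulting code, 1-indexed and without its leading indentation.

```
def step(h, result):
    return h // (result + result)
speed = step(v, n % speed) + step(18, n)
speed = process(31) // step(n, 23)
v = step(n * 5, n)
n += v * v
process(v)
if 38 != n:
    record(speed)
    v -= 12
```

n = n + v * v

Transformed code:
speed = v // (n % speed + n % speed) + 18 // (n + n)
speed = process(31) // (n // (23 + 23))
v = n * 5 // (n + n)
n = n + v * v
process(v)
if 38 != n:
    record(speed)
    v = v - 12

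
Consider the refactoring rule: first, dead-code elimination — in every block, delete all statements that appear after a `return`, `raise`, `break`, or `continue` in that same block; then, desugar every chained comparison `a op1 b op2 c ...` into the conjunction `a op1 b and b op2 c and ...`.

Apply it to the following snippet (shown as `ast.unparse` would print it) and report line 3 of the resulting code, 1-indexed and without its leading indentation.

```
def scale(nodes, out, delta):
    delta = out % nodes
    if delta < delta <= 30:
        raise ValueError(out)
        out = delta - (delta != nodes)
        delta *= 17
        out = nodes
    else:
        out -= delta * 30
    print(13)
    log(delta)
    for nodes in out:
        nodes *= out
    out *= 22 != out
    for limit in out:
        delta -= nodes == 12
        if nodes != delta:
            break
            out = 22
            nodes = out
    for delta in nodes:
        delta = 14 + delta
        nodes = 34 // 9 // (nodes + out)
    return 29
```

Transformed code:
def scale(nodes, out, delta):
    delta = out % nodes
    if delta < delta and delta <= 30:
        raise ValueError(out)
    else:
        out -= delta * 30
    print(13)
    log(delta)
    for nodes in out:
        nodes *= out
    out *= 22 != out
    for limit in out:
        delta -= nodes == 12
        if nodes != delta:
            break
    for delta in nodes:
        delta = 14 + delta
        nodes = 34 // 9 // (nodes + out)
    return 29

if delta < delta and delta <= 30:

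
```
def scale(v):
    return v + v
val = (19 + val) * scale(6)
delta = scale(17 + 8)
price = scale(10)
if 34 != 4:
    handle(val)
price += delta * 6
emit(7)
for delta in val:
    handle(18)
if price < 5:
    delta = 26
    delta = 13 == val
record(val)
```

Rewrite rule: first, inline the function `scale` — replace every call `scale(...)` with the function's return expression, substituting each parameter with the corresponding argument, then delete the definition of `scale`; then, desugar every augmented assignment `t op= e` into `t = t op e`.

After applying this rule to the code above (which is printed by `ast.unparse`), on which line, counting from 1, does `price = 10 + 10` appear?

3

Transformed code:
val = (19 + val) * (6 + 6)
delta = 17 + 8 + (17 + 8)
price = 10 + 10
if 34 != 4:
    handle(val)
price = price + delta * 6
emit(7)
for delta in val:
    handle(18)
if price < 5:
    delta = 26
    delta = 13 == val
record(val)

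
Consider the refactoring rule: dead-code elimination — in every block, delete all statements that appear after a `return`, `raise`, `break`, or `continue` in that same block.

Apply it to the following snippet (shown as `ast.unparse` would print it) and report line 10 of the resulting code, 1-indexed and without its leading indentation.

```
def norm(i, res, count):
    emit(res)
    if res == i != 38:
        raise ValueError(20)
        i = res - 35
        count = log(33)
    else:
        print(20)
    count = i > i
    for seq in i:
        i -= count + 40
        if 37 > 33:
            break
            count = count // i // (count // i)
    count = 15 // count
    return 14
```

Transformed code:
def norm(i, res, count):
    emit(res)
    if res == i != 38:
        raise ValueError(20)
    else:
        print(20)
    count = i > i
    for seq in i:
        i -= count + 40
        if 37 > 33:
            break
    count = 15 // count
    return 14

if 37 > 33:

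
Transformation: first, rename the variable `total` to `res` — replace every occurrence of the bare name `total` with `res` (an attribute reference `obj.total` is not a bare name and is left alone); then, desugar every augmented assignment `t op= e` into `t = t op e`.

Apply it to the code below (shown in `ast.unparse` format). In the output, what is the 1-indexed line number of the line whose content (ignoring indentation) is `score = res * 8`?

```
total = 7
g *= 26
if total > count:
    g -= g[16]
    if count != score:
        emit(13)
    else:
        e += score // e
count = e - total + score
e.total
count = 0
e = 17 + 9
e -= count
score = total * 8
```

14

Transformed code:
res = 7
g = g * 26
if res > count:
    g = g - g[16]
    if count != score:
        emit(13)
    else:
        e = e + score // e
count = e - res + score
e.total
count = 0
e = 17 + 9
e = e - count
score = res * 8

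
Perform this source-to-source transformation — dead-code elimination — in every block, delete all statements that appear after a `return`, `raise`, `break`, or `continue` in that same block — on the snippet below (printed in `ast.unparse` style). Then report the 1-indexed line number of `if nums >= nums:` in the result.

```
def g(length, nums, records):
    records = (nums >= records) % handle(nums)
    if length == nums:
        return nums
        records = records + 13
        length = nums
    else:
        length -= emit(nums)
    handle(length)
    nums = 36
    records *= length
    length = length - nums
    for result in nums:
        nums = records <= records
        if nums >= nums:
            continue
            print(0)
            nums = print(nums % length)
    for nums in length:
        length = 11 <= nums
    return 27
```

13

Transformed code:
def g(length, nums, records):
    records = (nums >= records) % handle(nums)
    if length == nums:
        return nums
    else:
        length -= emit(nums)
    handle(length)
    nums = 36
    records *= length
    length = length - nums
    for result in nums:
        nums = records <= records
        if nums >= nums:
            continue
    for nums in length:
        length = 11 <= nums
    return 27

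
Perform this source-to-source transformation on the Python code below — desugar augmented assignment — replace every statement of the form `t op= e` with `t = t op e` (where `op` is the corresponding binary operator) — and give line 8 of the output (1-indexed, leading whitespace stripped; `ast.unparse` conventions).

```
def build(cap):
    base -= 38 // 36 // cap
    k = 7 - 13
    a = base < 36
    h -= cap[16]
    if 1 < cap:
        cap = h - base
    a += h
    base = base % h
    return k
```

Transformed code:
def build(cap):
    base = base - 38 // 36 // cap
    k = 7 - 13
    a = base < 36
    h = h - cap[16]
    if 1 < cap:
        cap = h - base
    a = a + h
    base = base % h
    return k

a = a + h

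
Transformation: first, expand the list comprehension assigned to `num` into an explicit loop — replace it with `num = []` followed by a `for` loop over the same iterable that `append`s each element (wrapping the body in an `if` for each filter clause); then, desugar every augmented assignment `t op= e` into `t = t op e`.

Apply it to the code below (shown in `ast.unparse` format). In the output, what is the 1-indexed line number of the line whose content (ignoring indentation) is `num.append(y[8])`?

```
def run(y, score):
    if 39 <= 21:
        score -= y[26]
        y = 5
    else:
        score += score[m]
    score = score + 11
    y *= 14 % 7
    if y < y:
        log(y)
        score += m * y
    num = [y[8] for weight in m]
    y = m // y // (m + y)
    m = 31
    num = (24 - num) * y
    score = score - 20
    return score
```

Transformed code:
def run(y, score):
    if 39 <= 21:
        score = score - y[26]
        y = 5
    else:
        score = score + score[m]
    score = score + 11
    y = y * (14 % 7)
    if y < y:
        log(y)
        score = score + m * y
    num = []
    for weight in m:
        num.append(y[8])
    y = m // y // (m + y)
    m = 31
    num = (24 - num) * y
    score = score - 20
    return score

14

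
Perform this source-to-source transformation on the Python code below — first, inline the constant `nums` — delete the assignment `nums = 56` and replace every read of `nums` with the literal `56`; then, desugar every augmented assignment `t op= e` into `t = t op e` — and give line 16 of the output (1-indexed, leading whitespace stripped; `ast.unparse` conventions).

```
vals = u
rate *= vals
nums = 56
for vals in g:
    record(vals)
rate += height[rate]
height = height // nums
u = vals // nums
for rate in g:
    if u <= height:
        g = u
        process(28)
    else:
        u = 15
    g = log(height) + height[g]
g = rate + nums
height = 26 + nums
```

Transformed code:
vals = u
rate = rate * vals
for vals in g:
    record(vals)
rate = rate + height[rate]
height = height // 56
u = vals // 56
for rate in g:
    if u <= height:
        g = u
        process(28)
    else:
        u = 15
    g = log(height) + height[g]
g = rate + 56
height = 26 + 56

height = 26 + 56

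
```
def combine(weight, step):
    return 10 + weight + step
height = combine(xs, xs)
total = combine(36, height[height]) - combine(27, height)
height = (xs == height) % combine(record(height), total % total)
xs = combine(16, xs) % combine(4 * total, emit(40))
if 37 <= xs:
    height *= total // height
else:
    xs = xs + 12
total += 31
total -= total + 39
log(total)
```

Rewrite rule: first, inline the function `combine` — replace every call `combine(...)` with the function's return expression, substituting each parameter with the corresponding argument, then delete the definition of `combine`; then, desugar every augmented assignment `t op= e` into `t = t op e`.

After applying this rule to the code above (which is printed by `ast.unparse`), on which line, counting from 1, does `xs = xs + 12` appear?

8

Transformed code:
height = 10 + xs + xs
total = 10 + 36 + height[height] - (10 + 27 + height)
height = (xs == height) % (10 + record(height) + total % total)
xs = (10 + 16 + xs) % (10 + 4 * total + emit(40))
if 37 <= xs:
    height = height * (total // height)
else:
    xs = xs + 12
total = total + 31
total = total - (total + 39)
log(total)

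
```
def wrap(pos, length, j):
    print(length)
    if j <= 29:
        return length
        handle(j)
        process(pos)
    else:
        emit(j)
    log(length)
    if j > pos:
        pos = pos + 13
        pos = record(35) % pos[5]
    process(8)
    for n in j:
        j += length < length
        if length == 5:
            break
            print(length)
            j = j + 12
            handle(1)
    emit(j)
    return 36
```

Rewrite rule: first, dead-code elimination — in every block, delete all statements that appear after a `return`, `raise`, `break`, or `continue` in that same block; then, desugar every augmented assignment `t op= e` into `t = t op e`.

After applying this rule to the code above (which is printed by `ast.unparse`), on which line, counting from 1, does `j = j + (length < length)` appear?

13

Transformed code:
def wrap(pos, length, j):
    print(length)
    if j <= 29:
        return length
    else:
        emit(j)
    log(length)
    if j > pos:
        pos = pos + 13
        pos = record(35) % pos[5]
    process(8)
    for n in j:
        j = j + (length < length)
        if length == 5:
            break
    emit(j)
    return 36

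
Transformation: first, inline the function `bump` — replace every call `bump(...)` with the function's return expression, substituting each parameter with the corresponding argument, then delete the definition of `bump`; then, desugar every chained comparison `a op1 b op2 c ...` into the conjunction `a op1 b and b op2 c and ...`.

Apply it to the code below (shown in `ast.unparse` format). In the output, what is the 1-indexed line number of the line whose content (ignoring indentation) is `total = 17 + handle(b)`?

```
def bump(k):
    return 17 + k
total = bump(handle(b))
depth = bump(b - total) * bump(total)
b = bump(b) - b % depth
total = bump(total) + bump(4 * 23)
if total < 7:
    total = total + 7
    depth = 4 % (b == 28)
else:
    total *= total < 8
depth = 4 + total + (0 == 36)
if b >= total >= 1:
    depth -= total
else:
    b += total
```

Transformed code:
total = 17 + handle(b)
depth = (17 + (b - total)) * (17 + total)
b = 17 + b - b % depth
total = 17 + total + (17 + 4 * 23)
if total < 7:
    total = total + 7
    depth = 4 % (b == 28)
else:
    total *= total < 8
depth = 4 + total + (0 == 36)
if b >= total and total >= 1:
    depth -= total
else:
    b += total

1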